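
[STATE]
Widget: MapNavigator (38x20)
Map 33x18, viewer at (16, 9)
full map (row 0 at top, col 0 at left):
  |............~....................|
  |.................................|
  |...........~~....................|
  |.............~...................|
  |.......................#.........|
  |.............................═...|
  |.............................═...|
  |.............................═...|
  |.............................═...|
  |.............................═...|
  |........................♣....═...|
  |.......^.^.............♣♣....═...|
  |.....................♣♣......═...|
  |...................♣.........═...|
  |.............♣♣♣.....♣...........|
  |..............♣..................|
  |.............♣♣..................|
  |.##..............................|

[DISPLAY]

                                      
   ............~....................  
   .................................  
   ...........~~....................  
   .............~...................  
   .......................#.........  
   .............................═...  
   .............................═...  
   .............................═...  
   .............................═...  
   ................@............═...  
   ........................♣....═...  
   .......^.^.............♣♣....═...  
   .....................♣♣......═...  
   ...................♣.........═...  
   .............♣♣♣.....♣...........  
   ..............♣..................  
   .............♣♣..................  
   .##..............................  
                                      


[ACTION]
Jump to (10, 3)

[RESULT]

                                      
                                      
                                      
                                      
                                      
                                      
                                      
         ............~................
         .............................
         ...........~~................
         ..........@..~...............
         .......................#.....
         .............................
         .............................
         .............................
         .............................
         .............................
         ........................♣....
         .......^.^.............♣♣....
         .....................♣♣......


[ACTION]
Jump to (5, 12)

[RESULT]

              ...........~~...........
              .............~..........
              .......................#
              ........................
              ........................
              ........................
              ........................
              ........................
              ........................
              .......^.^.............♣
              .....@...............♣♣.
              ...................♣....
              .............♣♣♣.....♣..
              ..............♣.........
              .............♣♣.........
              .##.....................
                                      
                                      
                                      
                                      


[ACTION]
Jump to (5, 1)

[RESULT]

                                      
                                      
                                      
                                      
                                      
                                      
                                      
                                      
                                      
              ............~...........
              .....@..................
              ...........~~...........
              .............~..........
              .......................#
              ........................
              ........................
              ........................
              ........................
              ........................
              ........................


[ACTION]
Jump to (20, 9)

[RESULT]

                                      
...........~....................      
................................      
..........~~....................      
............~...................      
......................#.........      
............................═...      
............................═...      
............................═...      
............................═...      
...................@........═...      
.......................♣....═...      
......^.^.............♣♣....═...      
....................♣♣......═...      
..................♣.........═...      
............♣♣♣.....♣...........      
.............♣..................      
............♣♣..................      
##..............................      
                                      


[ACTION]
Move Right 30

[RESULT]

                                      
....................                  
....................                  
....................                  
~...................                  
..........#.........                  
................═...                  
................═...                  
................═...                  
................═...                  
................═..@                  
...........♣....═...                  
..........♣♣....═...                  
........♣♣......═...                  
......♣.........═...                  
♣♣♣.....♣...........                  
.♣..................                  
♣♣..................                  
....................                  
                                      


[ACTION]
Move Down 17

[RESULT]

................═...                  
................═...                  
................═...                  
...........♣....═...                  
..........♣♣....═...                  
........♣♣......═...                  
......♣.........═...                  
♣♣♣.....♣...........                  
.♣..................                  
♣♣..................                  
...................@                  
                                      
                                      
                                      
                                      
                                      
                                      
                                      
                                      
                                      


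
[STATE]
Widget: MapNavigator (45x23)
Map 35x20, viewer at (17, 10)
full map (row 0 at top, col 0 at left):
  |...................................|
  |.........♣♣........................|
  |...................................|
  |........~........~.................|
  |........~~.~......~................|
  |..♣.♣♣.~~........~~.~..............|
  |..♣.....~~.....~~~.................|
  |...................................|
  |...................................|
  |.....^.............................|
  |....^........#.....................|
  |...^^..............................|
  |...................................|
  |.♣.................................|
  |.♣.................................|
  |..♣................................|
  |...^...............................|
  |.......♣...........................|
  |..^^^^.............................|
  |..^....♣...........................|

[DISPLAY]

                                             
     ...................................     
     .........♣♣........................     
     ...................................     
     ........~........~.................     
     ........~~.~......~................     
     ..♣.♣♣.~~........~~.~..............     
     ..♣.....~~.....~~~.................     
     ...................................     
     ...................................     
     .....^.............................     
     ....^........#...@.................     
     ...^^..............................     
     ...................................     
     .♣.................................     
     .♣.................................     
     ..♣................................     
     ...^...............................     
     .......♣...........................     
     ..^^^^.............................     
     ..^....♣...........................     
                                             
                                             


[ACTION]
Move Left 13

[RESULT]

                                             
                  ...........................
                  .........♣♣................
                  ...........................
                  ........~........~.........
                  ........~~.~......~........
                  ..♣.♣♣.~~........~~.~......
                  ..♣.....~~.....~~~.........
                  ...........................
                  ...........................
                  .....^.....................
                  ....@........#.............
                  ...^^......................
                  ...........................
                  .♣.........................
                  .♣.........................
                  ..♣........................
                  ...^.......................
                  .......♣...................
                  ..^^^^.....................
                  ..^....♣...................
                                             
                                             


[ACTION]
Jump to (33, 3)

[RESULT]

                                             
                                             
                                             
                                             
                                             
                                             
                                             
                                             
........................                     
........................                     
........................                     
......~...............@.                     
~......~................                     
......~~.~..............                     
....~~~.................                     
........................                     
........................                     
........................                     
..#.....................                     
........................                     
........................                     
........................                     
........................                     


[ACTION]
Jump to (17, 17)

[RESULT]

     ..♣.....~~.....~~~.................     
     ...................................     
     ...................................     
     .....^.............................     
     ....^........#.....................     
     ...^^..............................     
     ...................................     
     .♣.................................     
     .♣.................................     
     ..♣................................     
     ...^...............................     
     .......♣.........@.................     
     ..^^^^.............................     
     ..^....♣...........................     
                                             
                                             
                                             
                                             
                                             
                                             
                                             
                                             
                                             


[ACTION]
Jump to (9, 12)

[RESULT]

             .........♣♣.....................
             ................................
             ........~........~..............
             ........~~.~......~.............
             ..♣.♣♣.~~........~~.~...........
             ..♣.....~~.....~~~..............
             ................................
             ................................
             .....^..........................
             ....^........#..................
             ...^^...........................
             .........@......................
             .♣..............................
             .♣..............................
             ..♣.............................
             ...^............................
             .......♣........................
             ..^^^^..........................
             ..^....♣........................
                                             
                                             
                                             
                                             


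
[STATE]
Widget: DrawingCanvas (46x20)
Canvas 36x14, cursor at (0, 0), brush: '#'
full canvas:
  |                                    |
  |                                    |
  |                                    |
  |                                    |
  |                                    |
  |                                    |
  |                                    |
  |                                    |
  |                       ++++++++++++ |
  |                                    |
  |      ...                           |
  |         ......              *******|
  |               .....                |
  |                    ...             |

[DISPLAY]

+                                             
                                              
                                              
                                              
                                              
                                              
                                              
                                              
                       ++++++++++++           
                                              
      ...                                     
         ......              *******          
               .....                          
                    ...                       
                                              
                                              
                                              
                                              
                                              
                                              


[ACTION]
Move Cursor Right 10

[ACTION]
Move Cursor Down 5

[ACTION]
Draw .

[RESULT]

                                              
                                              
                                              
                                              
                                              
          .                                   
                                              
                                              
                       ++++++++++++           
                                              
      ...                                     
         ......              *******          
               .....                          
                    ...                       
                                              
                                              
                                              
                                              
                                              
                                              


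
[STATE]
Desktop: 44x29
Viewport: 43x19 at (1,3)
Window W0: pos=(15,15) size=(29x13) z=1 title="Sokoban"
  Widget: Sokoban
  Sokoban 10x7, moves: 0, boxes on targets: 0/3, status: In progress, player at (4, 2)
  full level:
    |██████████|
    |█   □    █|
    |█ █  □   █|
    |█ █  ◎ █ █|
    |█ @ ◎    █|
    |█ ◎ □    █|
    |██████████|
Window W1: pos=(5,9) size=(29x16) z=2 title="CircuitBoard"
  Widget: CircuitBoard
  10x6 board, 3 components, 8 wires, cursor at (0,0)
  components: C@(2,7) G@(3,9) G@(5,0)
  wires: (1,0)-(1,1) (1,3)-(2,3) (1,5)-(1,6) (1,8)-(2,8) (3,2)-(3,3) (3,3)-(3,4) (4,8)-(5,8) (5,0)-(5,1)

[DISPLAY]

                                           
                                           
                                           
                                           
                                           
                                           
    ┏━━━━━━━━━━━━━━━━━━━━━━━━━━━┓          
    ┃ CircuitBoard              ┃          
    ┠───────────────────────────┨          
    ┃   0 1 2 3 4 5 6 7 8 9     ┃          
    ┃0  [.]                     ┃          
    ┃                           ┃          
    ┃1   · ─ ·       ·       · ─┃━━━━━━━━━┓
    ┃                │          ┃         ┃
    ┃2               ·          ┃─────────┨
    ┃                           ┃         ┃
    ┃3           · ─ · ─ ·      ┃         ┃
    ┃                           ┃         ┃
    ┃4                          ┃         ┃


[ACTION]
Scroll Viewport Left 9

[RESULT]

                                           
                                           
                                           
                                           
                                           
                                           
     ┏━━━━━━━━━━━━━━━━━━━━━━━━━━━┓         
     ┃ CircuitBoard              ┃         
     ┠───────────────────────────┨         
     ┃   0 1 2 3 4 5 6 7 8 9     ┃         
     ┃0  [.]                     ┃         
     ┃                           ┃         
     ┃1   · ─ ·       ·       · ─┃━━━━━━━━━
     ┃                │          ┃         
     ┃2               ·          ┃─────────
     ┃                           ┃         
     ┃3           · ─ · ─ ·      ┃         
     ┃                           ┃         
     ┃4                          ┃         


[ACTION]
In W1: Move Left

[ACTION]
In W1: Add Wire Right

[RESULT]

                                           
                                           
                                           
                                           
                                           
                                           
     ┏━━━━━━━━━━━━━━━━━━━━━━━━━━━┓         
     ┃ CircuitBoard              ┃         
     ┠───────────────────────────┨         
     ┃   0 1 2 3 4 5 6 7 8 9     ┃         
     ┃0  [.]─ ·                  ┃         
     ┃                           ┃         
     ┃1   · ─ ·       ·       · ─┃━━━━━━━━━
     ┃                │          ┃         
     ┃2               ·          ┃─────────
     ┃                           ┃         
     ┃3           · ─ · ─ ·      ┃         
     ┃                           ┃         
     ┃4                          ┃         


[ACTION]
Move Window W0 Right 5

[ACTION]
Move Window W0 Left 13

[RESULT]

                                           
                                           
                                           
                                           
                                           
                                           
     ┏━━━━━━━━━━━━━━━━━━━━━━━━━━━┓         
     ┃ CircuitBoard              ┃         
     ┠───────────────────────────┨         
     ┃   0 1 2 3 4 5 6 7 8 9     ┃         
     ┃0  [.]─ ·                  ┃         
     ┃                           ┃         
  ┏━━┃1   · ─ ·       ·       · ─┃         
  ┃ S┃                │          ┃         
  ┠──┃2               ·          ┃         
  ┃██┃                           ┃         
  ┃█ ┃3           · ─ · ─ ·      ┃         
  ┃█ ┃                           ┃         
  ┃█ ┃4                          ┃         


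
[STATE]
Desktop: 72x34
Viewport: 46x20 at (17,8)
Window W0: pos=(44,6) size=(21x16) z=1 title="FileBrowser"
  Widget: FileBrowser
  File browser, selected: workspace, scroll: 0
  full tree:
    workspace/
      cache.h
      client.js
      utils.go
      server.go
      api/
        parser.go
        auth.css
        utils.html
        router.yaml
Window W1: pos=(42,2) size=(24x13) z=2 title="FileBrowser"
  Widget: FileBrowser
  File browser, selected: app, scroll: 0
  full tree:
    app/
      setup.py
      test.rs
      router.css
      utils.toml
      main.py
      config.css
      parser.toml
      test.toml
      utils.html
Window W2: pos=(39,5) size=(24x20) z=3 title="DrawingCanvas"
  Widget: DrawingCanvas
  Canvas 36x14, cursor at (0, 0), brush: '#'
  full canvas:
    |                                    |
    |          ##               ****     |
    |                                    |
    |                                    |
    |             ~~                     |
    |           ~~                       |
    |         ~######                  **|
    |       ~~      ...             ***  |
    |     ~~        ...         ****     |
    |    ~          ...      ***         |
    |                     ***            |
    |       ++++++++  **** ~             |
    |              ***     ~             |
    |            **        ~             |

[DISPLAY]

                      ┃+                     ┃
                      ┃          ##          ┃
                      ┃                      ┃
                      ┃                      ┃
                      ┃             ~~       ┃
                      ┃           ~~         ┃
                      ┃         ~######      ┃
                      ┃       ~~      ...    ┃
                      ┃     ~~        ...    ┃
                      ┃    ~          ...    ┃
                      ┃                     *┃
                      ┃       ++++++++  **** ┃
                      ┃              ***     ┃
                      ┃            **        ┃
                      ┃                      ┃
                      ┃                      ┃
                      ┗━━━━━━━━━━━━━━━━━━━━━━┛
                                              
                                              
                                              


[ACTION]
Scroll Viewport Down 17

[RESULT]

                      ┃         ~######      ┃
                      ┃       ~~      ...    ┃
                      ┃     ~~        ...    ┃
                      ┃    ~          ...    ┃
                      ┃                     *┃
                      ┃       ++++++++  **** ┃
                      ┃              ***     ┃
                      ┃            **        ┃
                      ┃                      ┃
                      ┃                      ┃
                      ┗━━━━━━━━━━━━━━━━━━━━━━┛
                                              
                                              
                                              
                                              
                                              
                                              
                                              
                                              
                                              


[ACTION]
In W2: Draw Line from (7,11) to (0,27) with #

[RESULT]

                      ┃         ~######      ┃
                      ┃       ~~  ##  ...    ┃
                      ┃     ~~        ...    ┃
                      ┃    ~          ...    ┃
                      ┃                     *┃
                      ┃       ++++++++  **** ┃
                      ┃              ***     ┃
                      ┃            **        ┃
                      ┃                      ┃
                      ┃                      ┃
                      ┗━━━━━━━━━━━━━━━━━━━━━━┛
                                              
                                              
                                              
                                              
                                              
                                              
                                              
                                              
                                              


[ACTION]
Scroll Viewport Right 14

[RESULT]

             ┃         ~######      ┃━━┛      
             ┃       ~~  ##  ...    ┃ ┃       
             ┃     ~~        ...    ┃ ┃       
             ┃    ~          ...    ┃ ┃       
             ┃                     *┃ ┃       
             ┃       ++++++++  **** ┃ ┃       
             ┃              ***     ┃ ┃       
             ┃            **        ┃━┛       
             ┃                      ┃         
             ┃                      ┃         
             ┗━━━━━━━━━━━━━━━━━━━━━━┛         
                                              
                                              
                                              
                                              
                                              
                                              
                                              
                                              
                                              


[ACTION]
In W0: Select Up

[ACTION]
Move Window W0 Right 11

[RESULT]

             ┃         ~######      ┃━━┛     ┃
             ┃       ~~  ##  ...    ┃        ┃
             ┃     ~~        ...    ┃        ┃
             ┃    ~          ...    ┃        ┃
             ┃                     *┃        ┃
             ┃       ++++++++  **** ┃        ┃
             ┃              ***     ┃        ┃
             ┃            **        ┃━━━━━━━━┛
             ┃                      ┃         
             ┃                      ┃         
             ┗━━━━━━━━━━━━━━━━━━━━━━┛         
                                              
                                              
                                              
                                              
                                              
                                              
                                              
                                              
                                              


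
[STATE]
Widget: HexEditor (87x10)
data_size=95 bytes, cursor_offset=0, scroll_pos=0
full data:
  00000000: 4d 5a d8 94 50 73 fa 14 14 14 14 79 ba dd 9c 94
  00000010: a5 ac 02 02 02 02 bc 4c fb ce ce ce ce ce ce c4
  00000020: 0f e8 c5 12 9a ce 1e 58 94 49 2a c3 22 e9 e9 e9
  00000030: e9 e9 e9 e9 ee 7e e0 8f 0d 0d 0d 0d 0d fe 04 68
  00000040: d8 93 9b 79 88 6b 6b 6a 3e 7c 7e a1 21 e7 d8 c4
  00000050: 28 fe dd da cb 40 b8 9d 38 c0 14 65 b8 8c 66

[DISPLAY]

00000000  4D 5a d8 94 50 73 fa 14  14 14 14 79 ba dd 9c 94  |MZ..Ps.....y....|         
00000010  a5 ac 02 02 02 02 bc 4c  fb ce ce ce ce ce ce c4  |.......L........|         
00000020  0f e8 c5 12 9a ce 1e 58  94 49 2a c3 22 e9 e9 e9  |.......X.I*."...|         
00000030  e9 e9 e9 e9 ee 7e e0 8f  0d 0d 0d 0d 0d fe 04 68  |.....~.........h|         
00000040  d8 93 9b 79 88 6b 6b 6a  3e 7c 7e a1 21 e7 d8 c4  |...y.kkj>|~.!...|         
00000050  28 fe dd da cb 40 b8 9d  38 c0 14 65 b8 8c 66     |(....@..8..e..f |         
                                                                                       
                                                                                       
                                                                                       
                                                                                       


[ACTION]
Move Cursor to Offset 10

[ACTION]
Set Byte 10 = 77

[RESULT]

00000000  4d 5a d8 94 50 73 fa 14  14 14 77 79 ba dd 9c 94  |MZ..Ps....wy....|         
00000010  a5 ac 02 02 02 02 bc 4c  fb ce ce ce ce ce ce c4  |.......L........|         
00000020  0f e8 c5 12 9a ce 1e 58  94 49 2a c3 22 e9 e9 e9  |.......X.I*."...|         
00000030  e9 e9 e9 e9 ee 7e e0 8f  0d 0d 0d 0d 0d fe 04 68  |.....~.........h|         
00000040  d8 93 9b 79 88 6b 6b 6a  3e 7c 7e a1 21 e7 d8 c4  |...y.kkj>|~.!...|         
00000050  28 fe dd da cb 40 b8 9d  38 c0 14 65 b8 8c 66     |(....@..8..e..f |         
                                                                                       
                                                                                       
                                                                                       
                                                                                       


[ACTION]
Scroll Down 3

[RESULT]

00000030  e9 e9 e9 e9 ee 7e e0 8f  0d 0d 0d 0d 0d fe 04 68  |.....~.........h|         
00000040  d8 93 9b 79 88 6b 6b 6a  3e 7c 7e a1 21 e7 d8 c4  |...y.kkj>|~.!...|         
00000050  28 fe dd da cb 40 b8 9d  38 c0 14 65 b8 8c 66     |(....@..8..e..f |         
                                                                                       
                                                                                       
                                                                                       
                                                                                       
                                                                                       
                                                                                       
                                                                                       


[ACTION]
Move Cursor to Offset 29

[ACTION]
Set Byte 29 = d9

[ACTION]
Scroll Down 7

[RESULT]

00000050  28 fe dd da cb 40 b8 9d  38 c0 14 65 b8 8c 66     |(....@..8..e..f |         
                                                                                       
                                                                                       
                                                                                       
                                                                                       
                                                                                       
                                                                                       
                                                                                       
                                                                                       
                                                                                       


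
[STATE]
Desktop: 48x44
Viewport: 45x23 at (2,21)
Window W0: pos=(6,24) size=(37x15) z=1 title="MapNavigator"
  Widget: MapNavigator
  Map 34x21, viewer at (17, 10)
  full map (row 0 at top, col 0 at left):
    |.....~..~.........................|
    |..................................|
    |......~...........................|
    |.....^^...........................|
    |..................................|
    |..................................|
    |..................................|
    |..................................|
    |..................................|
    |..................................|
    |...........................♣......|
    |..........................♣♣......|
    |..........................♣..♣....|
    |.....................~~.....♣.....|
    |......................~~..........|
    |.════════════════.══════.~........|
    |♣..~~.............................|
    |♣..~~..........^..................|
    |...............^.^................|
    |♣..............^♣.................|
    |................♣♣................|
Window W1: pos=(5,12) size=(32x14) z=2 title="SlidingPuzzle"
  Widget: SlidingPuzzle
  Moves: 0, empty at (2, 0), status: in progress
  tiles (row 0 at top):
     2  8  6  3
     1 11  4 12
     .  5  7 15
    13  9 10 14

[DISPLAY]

   ┃├────┼────┼────┼────┤         ┃          
   ┃│ 13 │  9 │ 10 │ 14 │         ┃          
   ┃└────┴────┴────┴────┘         ┃          
   ┃Moves: 0                      ┃━━━━━┓    
   ┗━━━━━━━━━━━━━━━━━━━━━━━━━━━━━━┛     ┃    
    ┠───────────────────────────────────┨    
    ┃.................................. ┃    
    ┃.................................. ┃    
    ┃.................................. ┃    
    ┃.................................. ┃    
    ┃.................................. ┃    
    ┃.................@.........♣...... ┃    
    ┃..........................♣♣...... ┃    
    ┃..........................♣..♣.... ┃    
    ┃.....................~~.....♣..... ┃    
    ┃......................~~.......... ┃    
    ┃.════════════════.══════.~........ ┃    
    ┗━━━━━━━━━━━━━━━━━━━━━━━━━━━━━━━━━━━┛    
                                             
                                             
                                             
                                             
                                             


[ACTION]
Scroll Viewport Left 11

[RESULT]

     ┃├────┼────┼────┼────┤         ┃        
     ┃│ 13 │  9 │ 10 │ 14 │         ┃        
     ┃└────┴────┴────┴────┘         ┃        
     ┃Moves: 0                      ┃━━━━━┓  
     ┗━━━━━━━━━━━━━━━━━━━━━━━━━━━━━━┛     ┃  
      ┠───────────────────────────────────┨  
      ┃.................................. ┃  
      ┃.................................. ┃  
      ┃.................................. ┃  
      ┃.................................. ┃  
      ┃.................................. ┃  
      ┃.................@.........♣...... ┃  
      ┃..........................♣♣...... ┃  
      ┃..........................♣..♣.... ┃  
      ┃.....................~~.....♣..... ┃  
      ┃......................~~.......... ┃  
      ┃.════════════════.══════.~........ ┃  
      ┗━━━━━━━━━━━━━━━━━━━━━━━━━━━━━━━━━━━┛  
                                             
                                             
                                             
                                             
                                             


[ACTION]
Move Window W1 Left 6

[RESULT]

┃├────┼────┼────┼────┤         ┃             
┃│ 13 │  9 │ 10 │ 14 │         ┃             
┃└────┴────┴────┴────┘         ┃             
┃Moves: 0                      ┃━━━━━━━━━━┓  
┗━━━━━━━━━━━━━━━━━━━━━━━━━━━━━━┛          ┃  
      ┠───────────────────────────────────┨  
      ┃.................................. ┃  
      ┃.................................. ┃  
      ┃.................................. ┃  
      ┃.................................. ┃  
      ┃.................................. ┃  
      ┃.................@.........♣...... ┃  
      ┃..........................♣♣...... ┃  
      ┃..........................♣..♣.... ┃  
      ┃.....................~~.....♣..... ┃  
      ┃......................~~.......... ┃  
      ┃.════════════════.══════.~........ ┃  
      ┗━━━━━━━━━━━━━━━━━━━━━━━━━━━━━━━━━━━┛  
                                             
                                             
                                             
                                             
                                             


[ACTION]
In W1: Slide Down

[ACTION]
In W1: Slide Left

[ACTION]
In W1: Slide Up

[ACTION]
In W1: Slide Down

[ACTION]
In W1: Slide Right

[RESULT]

┃├────┼────┼────┼────┤         ┃             
┃│ 13 │  9 │ 10 │ 14 │         ┃             
┃└────┴────┴────┴────┘         ┃             
┃Moves: 5                      ┃━━━━━━━━━━┓  
┗━━━━━━━━━━━━━━━━━━━━━━━━━━━━━━┛          ┃  
      ┠───────────────────────────────────┨  
      ┃.................................. ┃  
      ┃.................................. ┃  
      ┃.................................. ┃  
      ┃.................................. ┃  
      ┃.................................. ┃  
      ┃.................@.........♣...... ┃  
      ┃..........................♣♣...... ┃  
      ┃..........................♣..♣.... ┃  
      ┃.....................~~.....♣..... ┃  
      ┃......................~~.......... ┃  
      ┃.════════════════.══════.~........ ┃  
      ┗━━━━━━━━━━━━━━━━━━━━━━━━━━━━━━━━━━━┛  
                                             
                                             
                                             
                                             
                                             


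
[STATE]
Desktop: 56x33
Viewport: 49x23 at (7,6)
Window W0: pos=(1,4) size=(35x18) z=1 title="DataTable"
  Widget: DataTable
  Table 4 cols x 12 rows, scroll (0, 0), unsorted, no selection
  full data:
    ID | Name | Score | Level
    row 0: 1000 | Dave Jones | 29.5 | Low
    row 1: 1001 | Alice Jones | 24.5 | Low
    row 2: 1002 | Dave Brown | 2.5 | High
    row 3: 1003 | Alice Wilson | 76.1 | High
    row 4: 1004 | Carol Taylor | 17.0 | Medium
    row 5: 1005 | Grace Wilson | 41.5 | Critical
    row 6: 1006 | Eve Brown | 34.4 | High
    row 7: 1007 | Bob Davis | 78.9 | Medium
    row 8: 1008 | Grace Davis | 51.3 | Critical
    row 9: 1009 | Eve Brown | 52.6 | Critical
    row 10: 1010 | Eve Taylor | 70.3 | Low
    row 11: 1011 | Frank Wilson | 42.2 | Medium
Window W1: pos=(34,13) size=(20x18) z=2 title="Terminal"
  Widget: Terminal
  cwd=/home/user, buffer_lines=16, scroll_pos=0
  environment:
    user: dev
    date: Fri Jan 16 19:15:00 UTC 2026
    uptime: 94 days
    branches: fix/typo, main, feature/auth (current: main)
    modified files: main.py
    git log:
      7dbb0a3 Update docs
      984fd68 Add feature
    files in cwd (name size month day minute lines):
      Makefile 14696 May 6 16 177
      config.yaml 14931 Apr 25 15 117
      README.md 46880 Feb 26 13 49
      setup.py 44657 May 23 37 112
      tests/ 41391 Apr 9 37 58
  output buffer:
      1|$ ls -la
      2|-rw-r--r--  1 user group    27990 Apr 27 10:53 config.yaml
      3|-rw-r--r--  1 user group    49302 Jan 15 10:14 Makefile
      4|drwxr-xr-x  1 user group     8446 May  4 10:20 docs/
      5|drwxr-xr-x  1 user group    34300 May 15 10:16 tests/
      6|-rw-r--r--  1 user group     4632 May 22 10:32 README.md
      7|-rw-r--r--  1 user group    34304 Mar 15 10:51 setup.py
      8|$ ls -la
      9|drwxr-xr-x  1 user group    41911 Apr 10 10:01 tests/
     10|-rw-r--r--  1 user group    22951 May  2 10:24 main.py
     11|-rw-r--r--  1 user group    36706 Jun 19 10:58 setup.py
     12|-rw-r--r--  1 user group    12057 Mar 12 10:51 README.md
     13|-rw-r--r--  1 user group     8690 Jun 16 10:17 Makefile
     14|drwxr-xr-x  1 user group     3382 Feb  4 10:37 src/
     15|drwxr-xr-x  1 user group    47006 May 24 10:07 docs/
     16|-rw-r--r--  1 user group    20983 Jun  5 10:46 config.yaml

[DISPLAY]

────────────────────────────┨                    
Name        │Score│Level    ┃                    
────────────┼─────┼──────── ┃                    
Dave Jones  │29.5 │Low      ┃                    
Alice Jones │24.5 │Low      ┃                    
Dave Brown  │2.5  │High     ┃                    
Alice Wilson│76.1 │High     ┃                    
Carol Taylor│17.0 │Medium  ┏━━━━━━━━━━━━━━━━━━┓  
Grace Wilson│41.5 │Critical┃ Terminal         ┃  
Eve Brown   │34.4 │High    ┠──────────────────┨  
Bob Davis   │78.9 │Medium  ┃$ ls -la          ┃  
Grace Davis │51.3 │Critical┃-rw-r--r--  1 user┃  
Eve Brown   │52.6 │Critical┃-rw-r--r--  1 user┃  
Eve Taylor  │70.3 │Low     ┃drwxr-xr-x  1 user┃  
Frank Wilson│42.2 │Medium  ┃drwxr-xr-x  1 user┃  
━━━━━━━━━━━━━━━━━━━━━━━━━━━┃-rw-r--r--  1 user┃  
                           ┃-rw-r--r--  1 user┃  
                           ┃$ ls -la          ┃  
                           ┃drwxr-xr-x  1 user┃  
                           ┃-rw-r--r--  1 user┃  
                           ┃-rw-r--r--  1 user┃  
                           ┃-rw-r--r--  1 user┃  
                           ┃-rw-r--r--  1 user┃  


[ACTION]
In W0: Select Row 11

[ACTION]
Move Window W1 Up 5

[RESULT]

────────────────────────────┨                    
Name        │Score│Level    ┃                    
────────────┼─────┼────────┏━━━━━━━━━━━━━━━━━━┓  
Dave Jones  │29.5 │Low     ┃ Terminal         ┃  
Alice Jones │24.5 │Low     ┠──────────────────┨  
Dave Brown  │2.5  │High    ┃$ ls -la          ┃  
Alice Wilson│76.1 │High    ┃-rw-r--r--  1 user┃  
Carol Taylor│17.0 │Medium  ┃-rw-r--r--  1 user┃  
Grace Wilson│41.5 │Critical┃drwxr-xr-x  1 user┃  
Eve Brown   │34.4 │High    ┃drwxr-xr-x  1 user┃  
Bob Davis   │78.9 │Medium  ┃-rw-r--r--  1 user┃  
Grace Davis │51.3 │Critical┃-rw-r--r--  1 user┃  
Eve Brown   │52.6 │Critical┃$ ls -la          ┃  
Eve Taylor  │70.3 │Low     ┃drwxr-xr-x  1 user┃  
Frank Wilson│42.2 │Medium  ┃-rw-r--r--  1 user┃  
━━━━━━━━━━━━━━━━━━━━━━━━━━━┃-rw-r--r--  1 user┃  
                           ┃-rw-r--r--  1 user┃  
                           ┃-rw-r--r--  1 user┃  
                           ┃drwxr-xr-x  1 user┃  
                           ┗━━━━━━━━━━━━━━━━━━┛  
                                                 
                                                 
                                                 


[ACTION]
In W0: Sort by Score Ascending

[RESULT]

────────────────────────────┨                    
Name        │Scor▲│Level    ┃                    
────────────┼─────┼────────┏━━━━━━━━━━━━━━━━━━┓  
Dave Brown  │2.5  │High    ┃ Terminal         ┃  
Carol Taylor│17.0 │Medium  ┠──────────────────┨  
Alice Jones │24.5 │Low     ┃$ ls -la          ┃  
Dave Jones  │29.5 │Low     ┃-rw-r--r--  1 user┃  
Eve Brown   │34.4 │High    ┃-rw-r--r--  1 user┃  
Grace Wilson│41.5 │Critical┃drwxr-xr-x  1 user┃  
Frank Wilson│42.2 │Medium  ┃drwxr-xr-x  1 user┃  
Grace Davis │51.3 │Critical┃-rw-r--r--  1 user┃  
Eve Brown   │52.6 │Critical┃-rw-r--r--  1 user┃  
Eve Taylor  │70.3 │Low     ┃$ ls -la          ┃  
Alice Wilson│76.1 │High    ┃drwxr-xr-x  1 user┃  
Bob Davis   │78.9 │Medium  ┃-rw-r--r--  1 user┃  
━━━━━━━━━━━━━━━━━━━━━━━━━━━┃-rw-r--r--  1 user┃  
                           ┃-rw-r--r--  1 user┃  
                           ┃-rw-r--r--  1 user┃  
                           ┃drwxr-xr-x  1 user┃  
                           ┗━━━━━━━━━━━━━━━━━━┛  
                                                 
                                                 
                                                 
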